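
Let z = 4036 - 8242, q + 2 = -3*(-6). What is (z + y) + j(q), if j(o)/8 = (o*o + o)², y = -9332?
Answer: 578334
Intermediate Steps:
q = 16 (q = -2 - 3*(-6) = -2 + 18 = 16)
j(o) = 8*(o + o²)² (j(o) = 8*(o*o + o)² = 8*(o² + o)² = 8*(o + o²)²)
z = -4206
(z + y) + j(q) = (-4206 - 9332) + 8*16²*(1 + 16)² = -13538 + 8*256*17² = -13538 + 8*256*289 = -13538 + 591872 = 578334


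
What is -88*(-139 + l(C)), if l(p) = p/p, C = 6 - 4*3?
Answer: 12144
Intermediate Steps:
C = -6 (C = 6 - 12 = -6)
l(p) = 1
-88*(-139 + l(C)) = -88*(-139 + 1) = -88*(-138) = 12144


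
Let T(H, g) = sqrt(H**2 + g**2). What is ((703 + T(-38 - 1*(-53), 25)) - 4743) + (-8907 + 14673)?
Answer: 1726 + 5*sqrt(34) ≈ 1755.2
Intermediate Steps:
((703 + T(-38 - 1*(-53), 25)) - 4743) + (-8907 + 14673) = ((703 + sqrt((-38 - 1*(-53))**2 + 25**2)) - 4743) + (-8907 + 14673) = ((703 + sqrt((-38 + 53)**2 + 625)) - 4743) + 5766 = ((703 + sqrt(15**2 + 625)) - 4743) + 5766 = ((703 + sqrt(225 + 625)) - 4743) + 5766 = ((703 + sqrt(850)) - 4743) + 5766 = ((703 + 5*sqrt(34)) - 4743) + 5766 = (-4040 + 5*sqrt(34)) + 5766 = 1726 + 5*sqrt(34)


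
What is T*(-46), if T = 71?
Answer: -3266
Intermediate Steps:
T*(-46) = 71*(-46) = -3266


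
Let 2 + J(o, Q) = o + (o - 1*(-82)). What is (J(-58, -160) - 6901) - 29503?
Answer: -36440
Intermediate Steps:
J(o, Q) = 80 + 2*o (J(o, Q) = -2 + (o + (o - 1*(-82))) = -2 + (o + (o + 82)) = -2 + (o + (82 + o)) = -2 + (82 + 2*o) = 80 + 2*o)
(J(-58, -160) - 6901) - 29503 = ((80 + 2*(-58)) - 6901) - 29503 = ((80 - 116) - 6901) - 29503 = (-36 - 6901) - 29503 = -6937 - 29503 = -36440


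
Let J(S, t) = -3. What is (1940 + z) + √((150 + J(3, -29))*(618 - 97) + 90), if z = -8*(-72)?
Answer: 2516 + √76677 ≈ 2792.9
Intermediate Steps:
z = 576
(1940 + z) + √((150 + J(3, -29))*(618 - 97) + 90) = (1940 + 576) + √((150 - 3)*(618 - 97) + 90) = 2516 + √(147*521 + 90) = 2516 + √(76587 + 90) = 2516 + √76677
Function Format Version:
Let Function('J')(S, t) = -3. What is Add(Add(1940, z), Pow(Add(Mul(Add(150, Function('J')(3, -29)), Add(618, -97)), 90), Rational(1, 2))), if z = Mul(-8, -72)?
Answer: Add(2516, Pow(76677, Rational(1, 2))) ≈ 2792.9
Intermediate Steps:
z = 576
Add(Add(1940, z), Pow(Add(Mul(Add(150, Function('J')(3, -29)), Add(618, -97)), 90), Rational(1, 2))) = Add(Add(1940, 576), Pow(Add(Mul(Add(150, -3), Add(618, -97)), 90), Rational(1, 2))) = Add(2516, Pow(Add(Mul(147, 521), 90), Rational(1, 2))) = Add(2516, Pow(Add(76587, 90), Rational(1, 2))) = Add(2516, Pow(76677, Rational(1, 2)))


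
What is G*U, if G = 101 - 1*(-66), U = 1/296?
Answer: 167/296 ≈ 0.56419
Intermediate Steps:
U = 1/296 ≈ 0.0033784
G = 167 (G = 101 + 66 = 167)
G*U = 167*(1/296) = 167/296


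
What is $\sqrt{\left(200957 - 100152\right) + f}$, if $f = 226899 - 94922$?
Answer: $\sqrt{232782} \approx 482.47$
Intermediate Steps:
$f = 131977$
$\sqrt{\left(200957 - 100152\right) + f} = \sqrt{\left(200957 - 100152\right) + 131977} = \sqrt{100805 + 131977} = \sqrt{232782}$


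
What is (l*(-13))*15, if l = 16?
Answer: -3120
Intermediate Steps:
(l*(-13))*15 = (16*(-13))*15 = -208*15 = -3120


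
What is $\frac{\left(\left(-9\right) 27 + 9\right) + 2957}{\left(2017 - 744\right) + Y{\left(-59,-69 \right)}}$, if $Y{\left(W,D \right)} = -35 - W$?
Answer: $\frac{2723}{1297} \approx 2.0995$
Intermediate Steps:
$\frac{\left(\left(-9\right) 27 + 9\right) + 2957}{\left(2017 - 744\right) + Y{\left(-59,-69 \right)}} = \frac{\left(\left(-9\right) 27 + 9\right) + 2957}{\left(2017 - 744\right) - -24} = \frac{\left(-243 + 9\right) + 2957}{\left(2017 - 744\right) + \left(-35 + 59\right)} = \frac{-234 + 2957}{1273 + 24} = \frac{2723}{1297}$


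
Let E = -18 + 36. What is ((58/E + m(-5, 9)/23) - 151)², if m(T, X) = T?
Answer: 938503225/42849 ≈ 21903.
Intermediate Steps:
E = 18
((58/E + m(-5, 9)/23) - 151)² = ((58/18 - 5/23) - 151)² = ((58*(1/18) - 5*1/23) - 151)² = ((29/9 - 5/23) - 151)² = (622/207 - 151)² = (-30635/207)² = 938503225/42849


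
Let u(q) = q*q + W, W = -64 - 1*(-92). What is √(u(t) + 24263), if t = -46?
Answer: √26407 ≈ 162.50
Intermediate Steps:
W = 28 (W = -64 + 92 = 28)
u(q) = 28 + q² (u(q) = q*q + 28 = q² + 28 = 28 + q²)
√(u(t) + 24263) = √((28 + (-46)²) + 24263) = √((28 + 2116) + 24263) = √(2144 + 24263) = √26407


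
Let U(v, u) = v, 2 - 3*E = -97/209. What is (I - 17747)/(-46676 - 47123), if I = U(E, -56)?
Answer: 11126854/58811973 ≈ 0.18919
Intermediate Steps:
E = 515/627 (E = ⅔ - (-97)/(3*209) = ⅔ - ⅓*(-97/209) = ⅔ + 97/627 = 515/627 ≈ 0.82137)
I = 515/627 ≈ 0.82137
(I - 17747)/(-46676 - 47123) = (515/627 - 17747)/(-46676 - 47123) = -11126854/627/(-93799) = -11126854/627*(-1/93799) = 11126854/58811973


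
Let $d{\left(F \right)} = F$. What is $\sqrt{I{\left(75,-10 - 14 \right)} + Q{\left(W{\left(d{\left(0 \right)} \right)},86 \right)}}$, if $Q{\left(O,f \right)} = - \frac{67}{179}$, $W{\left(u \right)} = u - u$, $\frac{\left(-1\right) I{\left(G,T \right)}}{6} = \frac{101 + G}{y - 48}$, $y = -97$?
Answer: $\frac{13 \sqrt{27538255}}{25955} \approx 2.6284$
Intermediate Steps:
$I{\left(G,T \right)} = \frac{606}{145} + \frac{6 G}{145}$ ($I{\left(G,T \right)} = - 6 \frac{101 + G}{-97 - 48} = - 6 \frac{101 + G}{-145} = - 6 \left(101 + G\right) \left(- \frac{1}{145}\right) = - 6 \left(- \frac{101}{145} - \frac{G}{145}\right) = \frac{606}{145} + \frac{6 G}{145}$)
$W{\left(u \right)} = 0$
$Q{\left(O,f \right)} = - \frac{67}{179}$ ($Q{\left(O,f \right)} = \left(-67\right) \frac{1}{179} = - \frac{67}{179}$)
$\sqrt{I{\left(75,-10 - 14 \right)} + Q{\left(W{\left(d{\left(0 \right)} \right)},86 \right)}} = \sqrt{\left(\frac{606}{145} + \frac{6}{145} \cdot 75\right) - \frac{67}{179}} = \sqrt{\left(\frac{606}{145} + \frac{90}{29}\right) - \frac{67}{179}} = \sqrt{\frac{1056}{145} - \frac{67}{179}} = \sqrt{\frac{179309}{25955}} = \frac{13 \sqrt{27538255}}{25955}$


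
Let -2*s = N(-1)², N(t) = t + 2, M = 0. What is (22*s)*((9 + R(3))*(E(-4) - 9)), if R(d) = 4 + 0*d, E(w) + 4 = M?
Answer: 1859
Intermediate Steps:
E(w) = -4 (E(w) = -4 + 0 = -4)
N(t) = 2 + t
s = -½ (s = -(2 - 1)²/2 = -½*1² = -½*1 = -½ ≈ -0.50000)
R(d) = 4 (R(d) = 4 + 0 = 4)
(22*s)*((9 + R(3))*(E(-4) - 9)) = (22*(-½))*((9 + 4)*(-4 - 9)) = -143*(-13) = -11*(-169) = 1859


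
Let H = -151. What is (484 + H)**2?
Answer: 110889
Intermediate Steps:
(484 + H)**2 = (484 - 151)**2 = 333**2 = 110889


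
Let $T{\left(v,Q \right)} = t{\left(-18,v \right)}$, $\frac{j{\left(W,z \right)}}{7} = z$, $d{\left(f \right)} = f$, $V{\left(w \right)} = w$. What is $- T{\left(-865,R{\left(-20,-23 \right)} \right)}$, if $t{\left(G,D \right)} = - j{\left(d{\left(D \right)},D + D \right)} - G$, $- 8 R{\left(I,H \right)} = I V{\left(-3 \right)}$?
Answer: $-12128$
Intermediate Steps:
$j{\left(W,z \right)} = 7 z$
$R{\left(I,H \right)} = \frac{3 I}{8}$ ($R{\left(I,H \right)} = - \frac{I \left(-3\right)}{8} = - \frac{\left(-3\right) I}{8} = \frac{3 I}{8}$)
$t{\left(G,D \right)} = - G - 14 D$ ($t{\left(G,D \right)} = - 7 \left(D + D\right) - G = - 7 \cdot 2 D - G = - 14 D - G = - G - 14 D$)
$T{\left(v,Q \right)} = 18 - 14 v$ ($T{\left(v,Q \right)} = \left(-1\right) \left(-18\right) - 14 v = 18 - 14 v$)
$- T{\left(-865,R{\left(-20,-23 \right)} \right)} = - (18 - -12110) = - (18 + 12110) = \left(-1\right) 12128 = -12128$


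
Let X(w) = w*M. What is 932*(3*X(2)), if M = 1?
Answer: 5592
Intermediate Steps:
X(w) = w (X(w) = w*1 = w)
932*(3*X(2)) = 932*(3*2) = 932*6 = 5592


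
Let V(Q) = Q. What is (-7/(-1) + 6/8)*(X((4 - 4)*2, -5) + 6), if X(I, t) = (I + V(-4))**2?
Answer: 341/2 ≈ 170.50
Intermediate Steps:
X(I, t) = (-4 + I)**2 (X(I, t) = (I - 4)**2 = (-4 + I)**2)
(-7/(-1) + 6/8)*(X((4 - 4)*2, -5) + 6) = (-7/(-1) + 6/8)*((-4 + (4 - 4)*2)**2 + 6) = (-7*(-1) + 6*(1/8))*((-4 + 0*2)**2 + 6) = (7 + 3/4)*((-4 + 0)**2 + 6) = 31*((-4)**2 + 6)/4 = 31*(16 + 6)/4 = (31/4)*22 = 341/2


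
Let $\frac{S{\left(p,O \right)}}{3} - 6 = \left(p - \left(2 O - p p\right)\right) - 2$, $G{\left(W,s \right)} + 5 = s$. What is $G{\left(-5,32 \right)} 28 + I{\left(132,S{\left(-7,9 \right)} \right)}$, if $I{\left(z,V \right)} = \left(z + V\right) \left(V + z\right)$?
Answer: $47412$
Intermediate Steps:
$G{\left(W,s \right)} = -5 + s$
$S{\left(p,O \right)} = 12 - 6 O + 3 p + 3 p^{2}$ ($S{\left(p,O \right)} = 18 + 3 \left(\left(p - \left(2 O - p p\right)\right) - 2\right) = 18 + 3 \left(\left(p - \left(- p^{2} + 2 O\right)\right) - 2\right) = 18 + 3 \left(\left(p + p^{2} - 2 O\right) - 2\right) = 18 + 3 \left(-2 + p + p^{2} - 2 O\right) = 18 - \left(6 - 3 p - 3 p^{2} + 6 O\right) = 12 - 6 O + 3 p + 3 p^{2}$)
$I{\left(z,V \right)} = \left(V + z\right)^{2}$ ($I{\left(z,V \right)} = \left(V + z\right) \left(V + z\right) = \left(V + z\right)^{2}$)
$G{\left(-5,32 \right)} 28 + I{\left(132,S{\left(-7,9 \right)} \right)} = \left(-5 + 32\right) 28 + \left(\left(12 - 54 + 3 \left(-7\right) + 3 \left(-7\right)^{2}\right) + 132\right)^{2} = 27 \cdot 28 + \left(\left(12 - 54 - 21 + 3 \cdot 49\right) + 132\right)^{2} = 756 + \left(\left(12 - 54 - 21 + 147\right) + 132\right)^{2} = 756 + \left(84 + 132\right)^{2} = 756 + 216^{2} = 756 + 46656 = 47412$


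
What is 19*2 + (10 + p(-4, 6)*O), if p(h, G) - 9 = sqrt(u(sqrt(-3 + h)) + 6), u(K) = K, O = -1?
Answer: 39 - sqrt(6 + I*sqrt(7)) ≈ 36.494 - 0.52794*I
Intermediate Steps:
p(h, G) = 9 + sqrt(6 + sqrt(-3 + h)) (p(h, G) = 9 + sqrt(sqrt(-3 + h) + 6) = 9 + sqrt(6 + sqrt(-3 + h)))
19*2 + (10 + p(-4, 6)*O) = 19*2 + (10 + (9 + sqrt(6 + sqrt(-3 - 4)))*(-1)) = 38 + (10 + (9 + sqrt(6 + sqrt(-7)))*(-1)) = 38 + (10 + (9 + sqrt(6 + I*sqrt(7)))*(-1)) = 38 + (10 + (-9 - sqrt(6 + I*sqrt(7)))) = 38 + (1 - sqrt(6 + I*sqrt(7))) = 39 - sqrt(6 + I*sqrt(7))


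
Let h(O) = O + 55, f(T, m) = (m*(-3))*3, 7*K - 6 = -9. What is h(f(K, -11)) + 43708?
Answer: 43862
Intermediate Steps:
K = -3/7 (K = 6/7 + (1/7)*(-9) = 6/7 - 9/7 = -3/7 ≈ -0.42857)
f(T, m) = -9*m (f(T, m) = -3*m*3 = -9*m)
h(O) = 55 + O
h(f(K, -11)) + 43708 = (55 - 9*(-11)) + 43708 = (55 + 99) + 43708 = 154 + 43708 = 43862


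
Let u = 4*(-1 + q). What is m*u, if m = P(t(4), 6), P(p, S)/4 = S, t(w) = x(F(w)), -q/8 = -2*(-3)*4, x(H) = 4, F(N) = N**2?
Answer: -18528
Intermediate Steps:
q = -192 (q = -8*(-2*(-3))*4 = -48*4 = -8*24 = -192)
t(w) = 4
P(p, S) = 4*S
u = -772 (u = 4*(-1 - 192) = 4*(-193) = -772)
m = 24 (m = 4*6 = 24)
m*u = 24*(-772) = -18528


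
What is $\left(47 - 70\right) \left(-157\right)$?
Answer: $3611$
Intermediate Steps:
$\left(47 - 70\right) \left(-157\right) = \left(-23\right) \left(-157\right) = 3611$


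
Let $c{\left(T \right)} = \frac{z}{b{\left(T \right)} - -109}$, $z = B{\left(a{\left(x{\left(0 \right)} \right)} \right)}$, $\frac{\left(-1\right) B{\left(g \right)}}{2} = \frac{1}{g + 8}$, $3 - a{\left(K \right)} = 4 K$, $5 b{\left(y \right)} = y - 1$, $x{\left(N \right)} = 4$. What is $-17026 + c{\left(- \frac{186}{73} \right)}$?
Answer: $- \frac{336484765}{19763} \approx -17026.0$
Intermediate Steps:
$b{\left(y \right)} = - \frac{1}{5} + \frac{y}{5}$ ($b{\left(y \right)} = \frac{y - 1}{5} = \frac{-1 + y}{5} = - \frac{1}{5} + \frac{y}{5}$)
$a{\left(K \right)} = 3 - 4 K$
$B{\left(g \right)} = - \frac{2}{8 + g}$ ($B{\left(g \right)} = - \frac{2}{g + 8} = - \frac{2}{8 + g}$)
$z = \frac{2}{5}$ ($z = - \frac{2}{8 + \left(3 - 16\right)} = - \frac{2}{8 - 13} = - \frac{2}{-5} = \left(-2\right) \left(- \frac{1}{5}\right) = \frac{2}{5} \approx 0.4$)
$c{\left(T \right)} = \frac{2}{5 \left(\frac{544}{5} + \frac{T}{5}\right)}$ ($c{\left(T \right)} = \frac{2}{5 \left(\left(- \frac{1}{5} + \frac{T}{5}\right) - -109\right)} = \frac{2}{5 \left(\left(- \frac{1}{5} + \frac{T}{5}\right) + 109\right)} = \frac{2}{5 \left(\frac{544}{5} + \frac{T}{5}\right)}$)
$-17026 + c{\left(- \frac{186}{73} \right)} = -17026 + \frac{2}{544 - \frac{186}{73}} = -17026 + \frac{2}{\frac{39526}{73}} = -17026 + 2 \cdot \frac{73}{39526} = -17026 + \frac{73}{19763} = - \frac{336484765}{19763}$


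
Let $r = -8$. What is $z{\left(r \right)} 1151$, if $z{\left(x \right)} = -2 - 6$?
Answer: $-9208$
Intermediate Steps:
$z{\left(x \right)} = -8$ ($z{\left(x \right)} = -2 - 6 = -8$)
$z{\left(r \right)} 1151 = \left(-8\right) 1151 = -9208$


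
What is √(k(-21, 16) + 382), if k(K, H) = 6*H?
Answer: √478 ≈ 21.863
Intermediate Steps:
√(k(-21, 16) + 382) = √(6*16 + 382) = √(96 + 382) = √478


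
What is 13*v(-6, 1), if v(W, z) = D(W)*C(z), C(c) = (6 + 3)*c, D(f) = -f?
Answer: 702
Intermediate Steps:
C(c) = 9*c
v(W, z) = -9*W*z (v(W, z) = (-W)*(9*z) = -9*W*z)
13*v(-6, 1) = 13*(-9*(-6)*1) = 13*54 = 702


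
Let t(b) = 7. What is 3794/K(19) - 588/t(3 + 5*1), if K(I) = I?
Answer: 2198/19 ≈ 115.68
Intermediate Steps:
3794/K(19) - 588/t(3 + 5*1) = 3794/19 - 588/7 = 3794*(1/19) - 588*1/7 = 3794/19 - 84 = 2198/19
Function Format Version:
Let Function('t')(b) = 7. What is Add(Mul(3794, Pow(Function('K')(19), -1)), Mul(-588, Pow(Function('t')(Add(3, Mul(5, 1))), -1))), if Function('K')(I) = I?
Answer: Rational(2198, 19) ≈ 115.68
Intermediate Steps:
Add(Mul(3794, Pow(Function('K')(19), -1)), Mul(-588, Pow(Function('t')(Add(3, Mul(5, 1))), -1))) = Add(Mul(3794, Pow(19, -1)), Mul(-588, Pow(7, -1))) = Add(Mul(3794, Rational(1, 19)), Mul(-588, Rational(1, 7))) = Add(Rational(3794, 19), -84) = Rational(2198, 19)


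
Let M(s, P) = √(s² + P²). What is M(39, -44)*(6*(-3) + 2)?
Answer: -16*√3457 ≈ -940.74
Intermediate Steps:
M(s, P) = √(P² + s²)
M(39, -44)*(6*(-3) + 2) = √((-44)² + 39²)*(6*(-3) + 2) = √(1936 + 1521)*(-18 + 2) = √3457*(-16) = -16*√3457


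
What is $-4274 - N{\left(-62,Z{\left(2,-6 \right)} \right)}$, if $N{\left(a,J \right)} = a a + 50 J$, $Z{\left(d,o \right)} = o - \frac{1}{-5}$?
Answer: $-7828$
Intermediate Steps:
$Z{\left(d,o \right)} = \frac{1}{5} + o$ ($Z{\left(d,o \right)} = o - - \frac{1}{5} = o + \frac{1}{5} = \frac{1}{5} + o$)
$N{\left(a,J \right)} = a^{2} + 50 J$
$-4274 - N{\left(-62,Z{\left(2,-6 \right)} \right)} = -4274 - \left(\left(-62\right)^{2} + 50 \left(\frac{1}{5} - 6\right)\right) = -4274 - \left(3844 + 50 \left(- \frac{29}{5}\right)\right) = -4274 - \left(3844 - 290\right) = -4274 - 3554 = -7828$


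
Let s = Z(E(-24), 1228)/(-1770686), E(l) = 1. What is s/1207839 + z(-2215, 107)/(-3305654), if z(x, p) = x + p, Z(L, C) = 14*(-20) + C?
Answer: 12119312018720/19004876707326103 ≈ 0.00063770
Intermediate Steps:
Z(L, C) = -280 + C
s = -474/885343 (s = (-280 + 1228)/(-1770686) = 948*(-1/1770686) = -474/885343 ≈ -0.00053539)
z(x, p) = p + x
s/1207839 + z(-2215, 107)/(-3305654) = -474/885343/1207839 + (107 - 2215)/(-3305654) = -474/885343*1/1207839 - 2108*(-1/3305654) = -158/356450601259 + 34/53317 = 12119312018720/19004876707326103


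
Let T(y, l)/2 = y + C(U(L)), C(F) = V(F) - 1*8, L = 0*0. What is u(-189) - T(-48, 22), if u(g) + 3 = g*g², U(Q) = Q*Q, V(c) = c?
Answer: -6751160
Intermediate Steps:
L = 0
U(Q) = Q²
C(F) = -8 + F (C(F) = F - 1*8 = F - 8 = -8 + F)
T(y, l) = -16 + 2*y (T(y, l) = 2*(y + (-8 + 0²)) = 2*(y + (-8 + 0)) = 2*(y - 8) = 2*(-8 + y) = -16 + 2*y)
u(g) = -3 + g³ (u(g) = -3 + g*g² = -3 + g³)
u(-189) - T(-48, 22) = (-3 + (-189)³) - (-16 + 2*(-48)) = (-3 - 6751269) - (-16 - 96) = -6751272 - 1*(-112) = -6751272 + 112 = -6751160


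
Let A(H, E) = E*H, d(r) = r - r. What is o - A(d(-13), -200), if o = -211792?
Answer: -211792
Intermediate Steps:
d(r) = 0
o - A(d(-13), -200) = -211792 - (-200)*0 = -211792 - 1*0 = -211792 + 0 = -211792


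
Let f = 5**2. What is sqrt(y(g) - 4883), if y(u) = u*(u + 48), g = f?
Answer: I*sqrt(3058) ≈ 55.299*I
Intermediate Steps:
f = 25
g = 25
y(u) = u*(48 + u)
sqrt(y(g) - 4883) = sqrt(25*(48 + 25) - 4883) = sqrt(25*73 - 4883) = sqrt(1825 - 4883) = sqrt(-3058) = I*sqrt(3058)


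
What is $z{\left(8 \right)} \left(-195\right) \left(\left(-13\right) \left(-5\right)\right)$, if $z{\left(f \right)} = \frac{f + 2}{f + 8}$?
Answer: $- \frac{63375}{8} \approx -7921.9$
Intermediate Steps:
$z{\left(f \right)} = \frac{2 + f}{8 + f}$
$z{\left(8 \right)} \left(-195\right) \left(\left(-13\right) \left(-5\right)\right) = \frac{2 + 8}{8 + 8} \left(-195\right) \left(\left(-13\right) \left(-5\right)\right) = \frac{1}{16} \cdot 10 \left(-195\right) 65 = \frac{5}{8} \left(-195\right) 65 = \left(- \frac{975}{8}\right) 65 = - \frac{63375}{8}$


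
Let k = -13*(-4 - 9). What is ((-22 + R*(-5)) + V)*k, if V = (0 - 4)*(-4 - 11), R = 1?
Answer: 5577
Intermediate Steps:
k = 169 (k = -13*(-13) = 169)
V = 60 (V = -4*(-15) = 60)
((-22 + R*(-5)) + V)*k = ((-22 + 1*(-5)) + 60)*169 = ((-22 - 5) + 60)*169 = (-27 + 60)*169 = 33*169 = 5577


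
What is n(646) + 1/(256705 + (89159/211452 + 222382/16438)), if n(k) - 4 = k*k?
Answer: 186190665616201846748/446158021696693 ≈ 4.1732e+5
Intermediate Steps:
n(k) = 4 + k² (n(k) = 4 + k*k = 4 + k²)
n(646) + 1/(256705 + (89159/211452 + 222382/16438)) = (4 + 646²) + 1/(256705 + (89159/211452 + 222382/16438)) = (4 + 417316) + 1/(256705 + (89159*(1/211452) + 222382*(1/16438))) = 417320 + 1/(256705 + (89159/211452 + 111191/8219)) = 417320 + 1/(256705 + 24244357153/1737923988) = 417320 + 1/(446158021696693/1737923988) = 417320 + 1737923988/446158021696693 = 186190665616201846748/446158021696693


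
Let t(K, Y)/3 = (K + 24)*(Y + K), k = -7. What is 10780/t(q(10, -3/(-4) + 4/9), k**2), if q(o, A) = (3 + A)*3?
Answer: 517440/324421 ≈ 1.5950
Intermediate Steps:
q(o, A) = 9 + 3*A
t(K, Y) = 3*(24 + K)*(K + Y) (t(K, Y) = 3*((K + 24)*(Y + K)) = 3*((24 + K)*(K + Y)) = 3*(24 + K)*(K + Y))
10780/t(q(10, -3/(-4) + 4/9), k**2) = 10780/(3*(9 + 3*(-3/(-4) + 4/9))**2 + 72*(9 + 3*(-3/(-4) + 4/9)) + 72*(-7)**2 + 3*(9 + 3*(-3/(-4) + 4/9))*(-7)**2) = 10780/(3*(9 + 3*(-3*(-1/4) + 4*(1/9)))**2 + 72*(9 + 3*(-3*(-1/4) + 4*(1/9))) + 72*49 + 3*(9 + 3*(-3*(-1/4) + 4*(1/9)))*49) = 10780/(3*(9 + 3*(3/4 + 4/9))**2 + 72*(9 + 3*(3/4 + 4/9)) + 3528 + 3*(9 + 3*(3/4 + 4/9))*49) = 10780/(3*(9 + 3*(43/36))**2 + 72*(9 + 3*(43/36)) + 3528 + 3*(9 + 3*(43/36))*49) = 10780/(3*(9 + 43/12)**2 + 72*(9 + 43/12) + 3528 + 3*(9 + 43/12)*49) = 10780/(3*(151/12)**2 + 72*(151/12) + 3528 + 3*(151/12)*49) = 10780/(3*(22801/144) + 906 + 3528 + 7399/4) = 10780/(22801/48 + 906 + 3528 + 7399/4) = 10780/(324421/48) = 10780*(48/324421) = 517440/324421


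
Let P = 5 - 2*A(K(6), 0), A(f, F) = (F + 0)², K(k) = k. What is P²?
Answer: 25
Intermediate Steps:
A(f, F) = F²
P = 5 (P = 5 - 2*0² = 5 - 2*0 = 5 + 0 = 5)
P² = 5² = 25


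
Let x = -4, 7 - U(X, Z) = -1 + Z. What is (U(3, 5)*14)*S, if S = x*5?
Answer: -840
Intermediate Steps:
U(X, Z) = 8 - Z (U(X, Z) = 7 - (-1 + Z) = 7 + (1 - Z) = 8 - Z)
S = -20 (S = -4*5 = -20)
(U(3, 5)*14)*S = ((8 - 1*5)*14)*(-20) = ((8 - 5)*14)*(-20) = (3*14)*(-20) = 42*(-20) = -840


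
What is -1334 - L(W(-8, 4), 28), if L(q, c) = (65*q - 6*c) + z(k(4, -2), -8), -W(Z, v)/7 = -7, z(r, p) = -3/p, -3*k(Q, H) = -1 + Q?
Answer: -34811/8 ≈ -4351.4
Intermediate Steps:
k(Q, H) = 1/3 - Q/3 (k(Q, H) = -(-1 + Q)/3 = 1/3 - Q/3)
W(Z, v) = 49 (W(Z, v) = -7*(-7) = 49)
L(q, c) = 3/8 - 6*c + 65*q (L(q, c) = (65*q - 6*c) - 3/(-8) = (-6*c + 65*q) - 3*(-1/8) = (-6*c + 65*q) + 3/8 = 3/8 - 6*c + 65*q)
-1334 - L(W(-8, 4), 28) = -1334 - (3/8 - 6*28 + 65*49) = -1334 - (3/8 - 168 + 3185) = -1334 - 1*24139/8 = -1334 - 24139/8 = -34811/8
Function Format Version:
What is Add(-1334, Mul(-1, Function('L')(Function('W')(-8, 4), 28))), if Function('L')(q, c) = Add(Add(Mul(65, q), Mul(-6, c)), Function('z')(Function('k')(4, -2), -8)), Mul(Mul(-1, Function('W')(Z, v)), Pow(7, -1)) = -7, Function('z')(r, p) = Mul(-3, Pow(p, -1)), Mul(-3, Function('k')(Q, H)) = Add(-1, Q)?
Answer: Rational(-34811, 8) ≈ -4351.4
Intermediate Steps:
Function('k')(Q, H) = Add(Rational(1, 3), Mul(Rational(-1, 3), Q)) (Function('k')(Q, H) = Mul(Rational(-1, 3), Add(-1, Q)) = Add(Rational(1, 3), Mul(Rational(-1, 3), Q)))
Function('W')(Z, v) = 49 (Function('W')(Z, v) = Mul(-7, -7) = 49)
Function('L')(q, c) = Add(Rational(3, 8), Mul(-6, c), Mul(65, q)) (Function('L')(q, c) = Add(Add(Mul(65, q), Mul(-6, c)), Mul(-3, Pow(-8, -1))) = Add(Add(Mul(-6, c), Mul(65, q)), Mul(-3, Rational(-1, 8))) = Add(Add(Mul(-6, c), Mul(65, q)), Rational(3, 8)) = Add(Rational(3, 8), Mul(-6, c), Mul(65, q)))
Add(-1334, Mul(-1, Function('L')(Function('W')(-8, 4), 28))) = Add(-1334, Mul(-1, Add(Rational(3, 8), Mul(-6, 28), Mul(65, 49)))) = Add(-1334, Mul(-1, Add(Rational(3, 8), -168, 3185))) = Add(-1334, Mul(-1, Rational(24139, 8))) = Add(-1334, Rational(-24139, 8)) = Rational(-34811, 8)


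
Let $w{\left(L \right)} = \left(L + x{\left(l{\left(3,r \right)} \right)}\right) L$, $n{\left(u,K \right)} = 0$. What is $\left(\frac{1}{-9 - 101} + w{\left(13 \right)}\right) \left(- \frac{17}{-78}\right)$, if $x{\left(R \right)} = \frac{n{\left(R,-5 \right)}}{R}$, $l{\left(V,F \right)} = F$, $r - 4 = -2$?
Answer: $\frac{316013}{8580} \approx 36.831$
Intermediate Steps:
$r = 2$ ($r = 4 - 2 = 2$)
$x{\left(R \right)} = 0$ ($x{\left(R \right)} = \frac{0}{R} = 0$)
$w{\left(L \right)} = L^{2}$ ($w{\left(L \right)} = \left(L + 0\right) L = L L = L^{2}$)
$\left(\frac{1}{-9 - 101} + w{\left(13 \right)}\right) \left(- \frac{17}{-78}\right) = \left(\frac{1}{-9 - 101} + 13^{2}\right) \left(- \frac{17}{-78}\right) = \left(\frac{1}{-110} + 169\right) \left(\left(-17\right) \left(- \frac{1}{78}\right)\right) = \left(- \frac{1}{110} + 169\right) \frac{17}{78} = \frac{18589}{110} \cdot \frac{17}{78} = \frac{316013}{8580}$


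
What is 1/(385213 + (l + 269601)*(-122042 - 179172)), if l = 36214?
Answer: -1/92115374197 ≈ -1.0856e-11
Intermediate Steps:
1/(385213 + (l + 269601)*(-122042 - 179172)) = 1/(385213 + (36214 + 269601)*(-122042 - 179172)) = 1/(385213 + 305815*(-301214)) = 1/(385213 - 92115759410) = 1/(-92115374197) = -1/92115374197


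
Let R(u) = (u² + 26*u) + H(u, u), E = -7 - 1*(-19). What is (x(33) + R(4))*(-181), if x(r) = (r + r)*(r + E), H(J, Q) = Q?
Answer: -560014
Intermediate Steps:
E = 12 (E = -7 + 19 = 12)
R(u) = u² + 27*u (R(u) = (u² + 26*u) + u = u² + 27*u)
x(r) = 2*r*(12 + r) (x(r) = (r + r)*(r + 12) = (2*r)*(12 + r) = 2*r*(12 + r))
(x(33) + R(4))*(-181) = (2*33*(12 + 33) + 4*(27 + 4))*(-181) = (2*33*45 + 4*31)*(-181) = (2970 + 124)*(-181) = 3094*(-181) = -560014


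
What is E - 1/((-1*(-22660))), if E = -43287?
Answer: -980883421/22660 ≈ -43287.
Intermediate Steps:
E - 1/((-1*(-22660))) = -43287 - 1/((-1*(-22660))) = -43287 - 1/22660 = -980883421/22660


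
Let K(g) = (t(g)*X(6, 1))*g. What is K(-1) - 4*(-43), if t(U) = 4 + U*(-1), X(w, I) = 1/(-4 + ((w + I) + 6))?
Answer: 1543/9 ≈ 171.44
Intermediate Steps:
X(w, I) = 1/(2 + I + w) (X(w, I) = 1/(-4 + ((I + w) + 6)) = 1/(-4 + (6 + I + w)) = 1/(2 + I + w))
t(U) = 4 - U
K(g) = g*(4/9 - g/9) (K(g) = ((4 - g)/(2 + 1 + 6))*g = ((4 - g)/9)*g = ((4 - g)*(⅑))*g = (4/9 - g/9)*g = g*(4/9 - g/9))
K(-1) - 4*(-43) = (⅑)*(-1)*(4 - 1*(-1)) - 4*(-43) = (⅑)*(-1)*(4 + 1) + 172 = (⅑)*(-1)*5 + 172 = -5/9 + 172 = 1543/9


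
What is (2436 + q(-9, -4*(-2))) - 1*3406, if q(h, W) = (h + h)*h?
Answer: -808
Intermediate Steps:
q(h, W) = 2*h**2 (q(h, W) = (2*h)*h = 2*h**2)
(2436 + q(-9, -4*(-2))) - 1*3406 = (2436 + 2*(-9)**2) - 1*3406 = (2436 + 2*81) - 3406 = (2436 + 162) - 3406 = 2598 - 3406 = -808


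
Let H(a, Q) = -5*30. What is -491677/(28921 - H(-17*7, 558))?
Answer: -491677/29071 ≈ -16.913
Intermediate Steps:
H(a, Q) = -150
-491677/(28921 - H(-17*7, 558)) = -491677/(28921 - 1*(-150)) = -491677/(28921 + 150) = -491677/29071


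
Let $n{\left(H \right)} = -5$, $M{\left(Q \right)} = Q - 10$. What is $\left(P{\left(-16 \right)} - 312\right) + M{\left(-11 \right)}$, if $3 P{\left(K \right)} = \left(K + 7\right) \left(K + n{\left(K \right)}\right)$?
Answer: $-270$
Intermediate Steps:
$M{\left(Q \right)} = -10 + Q$ ($M{\left(Q \right)} = Q - 10 = -10 + Q$)
$P{\left(K \right)} = \frac{\left(-5 + K\right) \left(7 + K\right)}{3}$ ($P{\left(K \right)} = \frac{\left(K + 7\right) \left(K - 5\right)}{3} = \frac{\left(7 + K\right) \left(-5 + K\right)}{3} = \frac{\left(-5 + K\right) \left(7 + K\right)}{3}$)
$\left(P{\left(-16 \right)} - 312\right) + M{\left(-11 \right)} = \left(\left(- \frac{35}{3} + \frac{\left(-16\right)^{2}}{3} + \frac{2}{3} \left(-16\right)\right) - 312\right) - 21 = \left(\left(- \frac{35}{3} + \frac{1}{3} \cdot 256 - \frac{32}{3}\right) - 312\right) - 21 = \left(\left(- \frac{35}{3} + \frac{256}{3} - \frac{32}{3}\right) - 312\right) - 21 = \left(63 - 312\right) - 21 = -249 - 21 = -270$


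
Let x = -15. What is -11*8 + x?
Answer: -103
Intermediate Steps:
-11*8 + x = -11*8 - 15 = -88 - 15 = -103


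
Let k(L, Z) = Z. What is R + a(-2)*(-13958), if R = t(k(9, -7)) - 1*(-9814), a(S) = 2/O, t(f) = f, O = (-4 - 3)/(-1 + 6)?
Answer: 29747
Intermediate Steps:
O = -7/5 ≈ -1.4000
a(S) = -10/7 (a(S) = 2/(-7/5) = 2*(-5/7) = -10/7)
R = 9807 (R = -7 - 1*(-9814) = -7 + 9814 = 9807)
R + a(-2)*(-13958) = 9807 - 10/7*(-13958) = 9807 + 19940 = 29747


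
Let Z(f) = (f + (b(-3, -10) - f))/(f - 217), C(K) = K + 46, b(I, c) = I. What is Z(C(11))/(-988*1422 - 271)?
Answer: -3/224833120 ≈ -1.3343e-8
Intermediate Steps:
C(K) = 46 + K
Z(f) = -3/(-217 + f) (Z(f) = (f + (-3 - f))/(f - 217) = -3/(-217 + f))
Z(C(11))/(-988*1422 - 271) = (-3/(-217 + (46 + 11)))/(-988*1422 - 271) = (-3/(-217 + 57))/(-1404936 - 271) = -3/(-160)/(-1405207) = -3*(-1/160)*(-1/1405207) = (3/160)*(-1/1405207) = -3/224833120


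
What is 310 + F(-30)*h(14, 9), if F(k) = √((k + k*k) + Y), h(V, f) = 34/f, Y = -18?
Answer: 310 + 68*√213/9 ≈ 420.27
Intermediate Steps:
F(k) = √(-18 + k + k²) (F(k) = √((k + k*k) - 18) = √((k + k²) - 18) = √(-18 + k + k²))
310 + F(-30)*h(14, 9) = 310 + √(-18 - 30 + (-30)²)*(34/9) = 310 + √(-18 - 30 + 900)*(34*(⅑)) = 310 + √852*(34/9) = 310 + (2*√213)*(34/9) = 310 + 68*√213/9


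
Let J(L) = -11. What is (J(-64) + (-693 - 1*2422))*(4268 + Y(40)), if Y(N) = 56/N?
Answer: -66730722/5 ≈ -1.3346e+7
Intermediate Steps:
(J(-64) + (-693 - 1*2422))*(4268 + Y(40)) = (-11 + (-693 - 1*2422))*(4268 + 56/40) = (-11 + (-693 - 2422))*(4268 + 56*(1/40)) = (-11 - 3115)*(4268 + 7/5) = -3126*21347/5 = -66730722/5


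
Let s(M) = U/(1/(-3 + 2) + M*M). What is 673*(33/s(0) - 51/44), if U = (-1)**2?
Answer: -1011519/44 ≈ -22989.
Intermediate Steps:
U = 1
s(M) = 1/(-1 + M**2) (s(M) = 1/(1/(-3 + 2) + M*M) = 1/(1/(-1) + M**2) = 1/(-1 + M**2))
673*(33/s(0) - 51/44) = 673*(33/(1/(-1 + 0**2)) - 51/44) = 673*(33/(1/(-1 + 0)) - 51*1/44) = 673*(33/(1/(-1)) - 51/44) = 673*(33/(-1) - 51/44) = 673*(33*(-1) - 51/44) = 673*(-33 - 51/44) = 673*(-1503/44) = -1011519/44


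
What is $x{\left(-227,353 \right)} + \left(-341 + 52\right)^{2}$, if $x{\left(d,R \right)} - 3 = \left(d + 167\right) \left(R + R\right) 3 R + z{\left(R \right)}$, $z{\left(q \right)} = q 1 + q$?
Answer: $-44775010$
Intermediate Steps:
$z{\left(q \right)} = 2 q$ ($z{\left(q \right)} = q + q = 2 q$)
$x{\left(d,R \right)} = 3 + 2 R + 6 R^{2} \left(167 + d\right)$ ($x{\left(d,R \right)} = 3 + \left(\left(d + 167\right) \left(R + R\right) 3 R + 2 R\right) = 3 + \left(\left(167 + d\right) 2 R 3 R + 2 R\right) = 3 + \left(2 R \left(167 + d\right) 3 R + 2 R\right) = 3 + \left(6 R \left(167 + d\right) R + 2 R\right) = 3 + \left(6 R^{2} \left(167 + d\right) + 2 R\right) = 3 + \left(2 R + 6 R^{2} \left(167 + d\right)\right) = 3 + 2 R + 6 R^{2} \left(167 + d\right)$)
$x{\left(-227,353 \right)} + \left(-341 + 52\right)^{2} = \left(3 + 2 \cdot 353 + 1002 \cdot 353^{2} + 6 \left(-227\right) 353^{2}\right) + \left(-341 + 52\right)^{2} = \left(3 + 706 + 1002 \cdot 124609 + 6 \left(-227\right) 124609\right) + \left(-289\right)^{2} = \left(3 + 706 + 124858218 - 169717458\right) + 83521 = -44858531 + 83521 = -44775010$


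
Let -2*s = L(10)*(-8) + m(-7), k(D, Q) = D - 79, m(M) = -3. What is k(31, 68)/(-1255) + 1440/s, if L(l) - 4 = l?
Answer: 723984/28865 ≈ 25.082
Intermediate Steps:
k(D, Q) = -79 + D
L(l) = 4 + l
s = 115/2 (s = -((4 + 10)*(-8) - 3)/2 = -(14*(-8) - 3)/2 = -(-112 - 3)/2 = -1/2*(-115) = 115/2 ≈ 57.500)
k(31, 68)/(-1255) + 1440/s = (-79 + 31)/(-1255) + 1440/(115/2) = -48*(-1/1255) + 1440*(2/115) = 48/1255 + 576/23 = 723984/28865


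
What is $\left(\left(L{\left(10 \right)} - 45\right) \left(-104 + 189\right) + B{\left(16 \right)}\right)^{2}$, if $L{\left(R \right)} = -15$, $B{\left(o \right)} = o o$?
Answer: $23464336$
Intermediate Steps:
$B{\left(o \right)} = o^{2}$
$\left(\left(L{\left(10 \right)} - 45\right) \left(-104 + 189\right) + B{\left(16 \right)}\right)^{2} = \left(\left(-15 - 45\right) \left(-104 + 189\right) + 16^{2}\right)^{2} = \left(\left(-60\right) 85 + 256\right)^{2} = \left(-5100 + 256\right)^{2} = \left(-4844\right)^{2} = 23464336$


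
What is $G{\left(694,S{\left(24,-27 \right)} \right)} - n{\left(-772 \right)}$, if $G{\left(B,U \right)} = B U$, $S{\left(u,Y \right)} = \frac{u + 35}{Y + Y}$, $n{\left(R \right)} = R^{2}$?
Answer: $- \frac{16112041}{27} \approx -5.9674 \cdot 10^{5}$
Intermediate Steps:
$S{\left(u,Y \right)} = \frac{35 + u}{2 Y}$
$G{\left(694,S{\left(24,-27 \right)} \right)} - n{\left(-772 \right)} = 694 \frac{35 + 24}{2 \left(-27\right)} - \left(-772\right)^{2} = 694 \cdot \frac{1}{2} \left(- \frac{1}{27}\right) 59 - 595984 = 694 \left(- \frac{59}{54}\right) - 595984 = - \frac{20473}{27} - 595984 = - \frac{16112041}{27}$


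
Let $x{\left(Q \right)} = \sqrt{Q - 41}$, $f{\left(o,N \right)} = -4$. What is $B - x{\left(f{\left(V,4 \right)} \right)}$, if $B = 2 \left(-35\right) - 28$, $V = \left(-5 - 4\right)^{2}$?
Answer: $-98 - 3 i \sqrt{5} \approx -98.0 - 6.7082 i$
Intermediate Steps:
$V = 81$ ($V = \left(-9\right)^{2} = 81$)
$B = -98$ ($B = -70 - 28 = -98$)
$x{\left(Q \right)} = \sqrt{-41 + Q}$
$B - x{\left(f{\left(V,4 \right)} \right)} = -98 - \sqrt{-41 - 4} = -98 - \sqrt{-45} = -98 - 3 i \sqrt{5}$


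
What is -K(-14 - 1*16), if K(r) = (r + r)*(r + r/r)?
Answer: -1740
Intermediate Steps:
K(r) = 2*r*(1 + r) (K(r) = (2*r)*(r + 1) = (2*r)*(1 + r) = 2*r*(1 + r))
-K(-14 - 1*16) = -2*(-14 - 1*16)*(1 + (-14 - 1*16)) = -2*(-14 - 16)*(1 + (-14 - 16)) = -2*(-30)*(1 - 30) = -2*(-30)*(-29) = -1*1740 = -1740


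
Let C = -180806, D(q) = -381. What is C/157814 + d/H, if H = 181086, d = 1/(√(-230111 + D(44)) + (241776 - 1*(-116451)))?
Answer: -700267346753400021643/611218604814154547014 - I*√57623/11619094721903403 ≈ -1.1457 - 2.066e-14*I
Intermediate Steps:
d = 1/(358227 + 2*I*√57623) (d = 1/(√(-230111 - 381) + (241776 - 1*(-116451))) = 1/(√(-230492) + (241776 + 116451)) = 1/(2*I*√57623 + 358227) = 1/(358227 + 2*I*√57623) ≈ 2.7915e-6 - 3.741e-9*I)
C/157814 + d/H = -180806/157814 + (358227/128326814021 - 2*I*√57623/128326814021)/181086 = -180806*1/157814 + (358227/128326814021 - 2*I*√57623/128326814021)*(1/181086) = -90403/78907 + (119409/7746063147935602 - I*√57623/11619094721903403) = -700267346753400021643/611218604814154547014 - I*√57623/11619094721903403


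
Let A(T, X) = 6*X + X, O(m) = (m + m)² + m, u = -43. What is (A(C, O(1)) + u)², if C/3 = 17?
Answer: 64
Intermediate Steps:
C = 51 (C = 3*17 = 51)
O(m) = m + 4*m² (O(m) = (2*m)² + m = 4*m² + m = m + 4*m²)
A(T, X) = 7*X
(A(C, O(1)) + u)² = (7*(1*(1 + 4*1)) - 43)² = (7*(1*(1 + 4)) - 43)² = (7*(1*5) - 43)² = (7*5 - 43)² = (35 - 43)² = (-8)² = 64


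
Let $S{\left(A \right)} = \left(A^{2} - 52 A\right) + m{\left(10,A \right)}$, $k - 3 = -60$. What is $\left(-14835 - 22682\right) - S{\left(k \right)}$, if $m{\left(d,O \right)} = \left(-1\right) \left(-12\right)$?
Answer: $-43742$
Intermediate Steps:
$m{\left(d,O \right)} = 12$
$k = -57$ ($k = 3 - 60 = -57$)
$S{\left(A \right)} = 12 + A^{2} - 52 A$ ($S{\left(A \right)} = \left(A^{2} - 52 A\right) + 12 = 12 + A^{2} - 52 A$)
$\left(-14835 - 22682\right) - S{\left(k \right)} = \left(-14835 - 22682\right) - \left(12 + \left(-57\right)^{2} - -2964\right) = \left(-14835 - 22682\right) - \left(12 + 3249 + 2964\right) = -37517 - 6225 = -43742$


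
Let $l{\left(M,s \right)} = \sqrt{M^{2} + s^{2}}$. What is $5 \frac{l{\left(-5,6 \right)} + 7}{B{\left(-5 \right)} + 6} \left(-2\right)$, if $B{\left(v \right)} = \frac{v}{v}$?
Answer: $-10 - \frac{10 \sqrt{61}}{7} \approx -21.158$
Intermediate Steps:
$B{\left(v \right)} = 1$
$5 \frac{l{\left(-5,6 \right)} + 7}{B{\left(-5 \right)} + 6} \left(-2\right) = 5 \frac{\sqrt{\left(-5\right)^{2} + 6^{2}} + 7}{1 + 6} \left(-2\right) = 5 \frac{\sqrt{25 + 36} + 7}{7} \left(-2\right) = 5 \left(\sqrt{61} + 7\right) \frac{1}{7} \left(-2\right) = 5 \left(7 + \sqrt{61}\right) \frac{1}{7} \left(-2\right) = 5 \left(1 + \frac{\sqrt{61}}{7}\right) \left(-2\right) = \left(5 + \frac{5 \sqrt{61}}{7}\right) \left(-2\right) = -10 - \frac{10 \sqrt{61}}{7}$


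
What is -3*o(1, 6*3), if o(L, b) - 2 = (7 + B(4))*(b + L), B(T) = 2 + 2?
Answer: -633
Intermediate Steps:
B(T) = 4
o(L, b) = 2 + 11*L + 11*b (o(L, b) = 2 + (7 + 4)*(b + L) = 2 + 11*(L + b) = 2 + (11*L + 11*b) = 2 + 11*L + 11*b)
-3*o(1, 6*3) = -3*(2 + 11*1 + 11*(6*3)) = -3*(2 + 11 + 11*18) = -3*(2 + 11 + 198) = -3*211 = -633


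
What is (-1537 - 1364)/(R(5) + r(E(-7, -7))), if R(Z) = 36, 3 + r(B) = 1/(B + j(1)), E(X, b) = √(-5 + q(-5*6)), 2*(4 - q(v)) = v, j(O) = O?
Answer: -620814/7045 + 2901*√14/14090 ≈ -87.351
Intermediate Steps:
q(v) = 4 - v/2
E(X, b) = √14 (E(X, b) = √(-5 + (4 - (-5)*6/2)) = √(-5 + (4 - ½*(-30))) = √(-5 + (4 + 15)) = √(-5 + 19) = √14)
r(B) = -3 + 1/(1 + B) (r(B) = -3 + 1/(B + 1) = -3 + 1/(1 + B))
(-1537 - 1364)/(R(5) + r(E(-7, -7))) = (-1537 - 1364)/(36 + (-2 - 3*√14)/(1 + √14)) = -2901/(36 + (-2 - 3*√14)/(1 + √14))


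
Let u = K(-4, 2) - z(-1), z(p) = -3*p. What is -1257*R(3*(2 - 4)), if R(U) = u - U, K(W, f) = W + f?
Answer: -1257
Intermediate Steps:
u = -5 (u = (-4 + 2) - (-3)*(-1) = -2 - 1*3 = -2 - 3 = -5)
R(U) = -5 - U
-1257*R(3*(2 - 4)) = -1257*(-5 - 3*(2 - 4)) = -1257*(-5 - 3*(-2)) = -1257*(-5 - 1*(-6)) = -1257*(-5 + 6) = -1257*1 = -1257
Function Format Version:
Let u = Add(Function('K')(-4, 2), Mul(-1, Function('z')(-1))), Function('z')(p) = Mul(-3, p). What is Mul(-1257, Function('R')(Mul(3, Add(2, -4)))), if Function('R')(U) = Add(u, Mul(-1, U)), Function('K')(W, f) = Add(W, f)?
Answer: -1257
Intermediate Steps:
u = -5 (u = Add(Add(-4, 2), Mul(-1, Mul(-3, -1))) = Add(-2, Mul(-1, 3)) = Add(-2, -3) = -5)
Function('R')(U) = Add(-5, Mul(-1, U))
Mul(-1257, Function('R')(Mul(3, Add(2, -4)))) = Mul(-1257, Add(-5, Mul(-1, Mul(3, Add(2, -4))))) = Mul(-1257, Add(-5, Mul(-1, Mul(3, -2)))) = Mul(-1257, Add(-5, Mul(-1, -6))) = Mul(-1257, Add(-5, 6)) = Mul(-1257, 1) = -1257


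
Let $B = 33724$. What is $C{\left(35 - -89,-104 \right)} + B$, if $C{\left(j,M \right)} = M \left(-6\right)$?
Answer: $34348$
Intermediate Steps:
$C{\left(j,M \right)} = - 6 M$
$C{\left(35 - -89,-104 \right)} + B = \left(-6\right) \left(-104\right) + 33724 = 624 + 33724 = 34348$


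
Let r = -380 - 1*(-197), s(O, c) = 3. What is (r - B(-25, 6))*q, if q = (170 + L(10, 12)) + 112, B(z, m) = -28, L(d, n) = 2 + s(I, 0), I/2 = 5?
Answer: -44485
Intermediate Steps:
I = 10 (I = 2*5 = 10)
r = -183 (r = -380 + 197 = -183)
L(d, n) = 5 (L(d, n) = 2 + 3 = 5)
q = 287 (q = (170 + 5) + 112 = 175 + 112 = 287)
(r - B(-25, 6))*q = (-183 - 1*(-28))*287 = (-183 + 28)*287 = -155*287 = -44485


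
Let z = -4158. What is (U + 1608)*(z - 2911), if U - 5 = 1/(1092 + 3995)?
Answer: -58003491908/5087 ≈ -1.1402e+7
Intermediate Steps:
U = 25436/5087 (U = 5 + 1/(1092 + 3995) = 5 + 1/5087 = 25436/5087 ≈ 5.0002)
(U + 1608)*(z - 2911) = (25436/5087 + 1608)*(-4158 - 2911) = (8205332/5087)*(-7069) = -58003491908/5087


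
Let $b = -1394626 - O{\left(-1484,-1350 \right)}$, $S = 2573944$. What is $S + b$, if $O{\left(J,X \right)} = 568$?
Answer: $1178750$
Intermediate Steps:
$b = -1395194$ ($b = -1394626 - 568 = -1395194$)
$S + b = 2573944 - 1395194 = 1178750$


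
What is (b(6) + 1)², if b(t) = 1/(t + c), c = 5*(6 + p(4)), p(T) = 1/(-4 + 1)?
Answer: 11236/10609 ≈ 1.0591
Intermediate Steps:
p(T) = -⅓ (p(T) = 1/(-3) = -⅓)
c = 85/3 (c = 5*(6 - ⅓) = 5*(17/3) = 85/3 ≈ 28.333)
b(t) = 1/(85/3 + t) (b(t) = 1/(t + 85/3) = 1/(85/3 + t))
(b(6) + 1)² = (3/(85 + 3*6) + 1)² = (3/(85 + 18) + 1)² = (3/103 + 1)² = (106/103)² = 11236/10609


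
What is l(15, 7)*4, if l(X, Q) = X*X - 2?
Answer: 892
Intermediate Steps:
l(X, Q) = -2 + X² (l(X, Q) = X² - 2 = -2 + X²)
l(15, 7)*4 = (-2 + 15²)*4 = (-2 + 225)*4 = 223*4 = 892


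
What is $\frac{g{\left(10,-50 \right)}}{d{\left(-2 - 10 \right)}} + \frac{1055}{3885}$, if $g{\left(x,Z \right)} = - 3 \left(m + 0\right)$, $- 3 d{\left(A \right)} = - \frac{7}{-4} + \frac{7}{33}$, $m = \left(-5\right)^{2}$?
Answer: $\frac{89311}{777} \approx 114.94$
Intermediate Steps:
$m = 25$
$d{\left(A \right)} = - \frac{259}{396}$ ($d{\left(A \right)} = - \frac{- \frac{7}{-4} + \frac{7}{33}}{3} = - \frac{\left(-7\right) \left(- \frac{1}{4}\right) + 7 \cdot \frac{1}{33}}{3} = - \frac{\frac{7}{4} + \frac{7}{33}}{3} = \left(- \frac{1}{3}\right) \frac{259}{132} = - \frac{259}{396}$)
$g{\left(x,Z \right)} = -75$ ($g{\left(x,Z \right)} = - 3 \left(25 + 0\right) = \left(-3\right) 25 = -75$)
$\frac{g{\left(10,-50 \right)}}{d{\left(-2 - 10 \right)}} + \frac{1055}{3885} = - \frac{75}{- \frac{259}{396}} + \frac{1055}{3885} = \left(-75\right) \left(- \frac{396}{259}\right) + 1055 \cdot \frac{1}{3885} = \frac{29700}{259} + \frac{211}{777} = \frac{89311}{777}$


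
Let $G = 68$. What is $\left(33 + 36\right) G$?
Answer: $4692$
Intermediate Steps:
$\left(33 + 36\right) G = \left(33 + 36\right) 68 = 69 \cdot 68 = 4692$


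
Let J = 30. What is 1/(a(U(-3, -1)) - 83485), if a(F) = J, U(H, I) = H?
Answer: -1/83455 ≈ -1.1983e-5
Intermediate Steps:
a(F) = 30
1/(a(U(-3, -1)) - 83485) = 1/(30 - 83485) = 1/(-83455) = -1/83455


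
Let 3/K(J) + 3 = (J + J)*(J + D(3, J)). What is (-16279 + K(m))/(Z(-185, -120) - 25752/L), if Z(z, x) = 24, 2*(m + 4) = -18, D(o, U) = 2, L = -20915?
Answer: -48177221455/74671248 ≈ -645.19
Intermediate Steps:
m = -13 (m = -4 + (1/2)*(-18) = -4 - 9 = -13)
K(J) = 3/(-3 + 2*J*(2 + J)) (K(J) = 3/(-3 + (J + J)*(J + 2)) = 3/(-3 + (2*J)*(2 + J)) = 3/(-3 + 2*J*(2 + J)))
(-16279 + K(m))/(Z(-185, -120) - 25752/L) = (-16279 + 3/(-3 + 2*(-13)**2 + 4*(-13)))/(24 - 25752/(-20915)) = (-16279 + 3/(-3 + 2*169 - 52))/(24 - 25752*(-1/20915)) = (-16279 + 3/(-3 + 338 - 52))/(24 + 25752/20915) = (-16279 + 3/283)/(527712/20915) = (-16279 + 3*(1/283))*(20915/527712) = (-16279 + 3/283)*(20915/527712) = -4606954/283*20915/527712 = -48177221455/74671248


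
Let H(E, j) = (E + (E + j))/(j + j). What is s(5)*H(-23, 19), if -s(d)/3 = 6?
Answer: 243/19 ≈ 12.789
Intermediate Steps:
s(d) = -18 (s(d) = -3*6 = -18)
H(E, j) = (j + 2*E)/(2*j) (H(E, j) = (j + 2*E)/((2*j)) = (j + 2*E)*(1/(2*j)) = (j + 2*E)/(2*j))
s(5)*H(-23, 19) = -18*(-23 + (½)*19)/19 = -18*(-23 + 19/2)/19 = -18*(-27)/(19*2) = -18*(-27/38) = 243/19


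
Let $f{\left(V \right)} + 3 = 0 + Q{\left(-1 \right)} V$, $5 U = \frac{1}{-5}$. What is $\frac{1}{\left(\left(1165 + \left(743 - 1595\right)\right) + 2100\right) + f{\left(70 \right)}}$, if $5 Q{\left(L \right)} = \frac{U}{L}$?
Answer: $\frac{25}{60264} \approx 0.00041484$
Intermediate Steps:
$U = - \frac{1}{25}$ ($U = \frac{1}{5 \left(-5\right)} = \frac{1}{5} \left(- \frac{1}{5}\right) = - \frac{1}{25} \approx -0.04$)
$Q{\left(L \right)} = - \frac{1}{125 L}$ ($Q{\left(L \right)} = \frac{\left(- \frac{1}{25}\right) \frac{1}{L}}{5} = - \frac{1}{125 L}$)
$f{\left(V \right)} = -3 + \frac{V}{125}$ ($f{\left(V \right)} = -3 + \left(0 + - \frac{1}{125 \left(-1\right)} V\right) = -3 + \left(0 + \left(- \frac{1}{125}\right) \left(-1\right) V\right) = -3 + \left(0 + \frac{V}{125}\right) = -3 + \frac{V}{125}$)
$\frac{1}{\left(\left(1165 + \left(743 - 1595\right)\right) + 2100\right) + f{\left(70 \right)}} = \frac{1}{\left(\left(1165 + \left(743 - 1595\right)\right) + 2100\right) + \left(-3 + \frac{1}{125} \cdot 70\right)} = \frac{1}{\left(\left(1165 + \left(743 - 1595\right)\right) + 2100\right) + \left(-3 + \frac{14}{25}\right)} = \frac{1}{\left(\left(1165 - 852\right) + 2100\right) - \frac{61}{25}} = \frac{1}{\left(313 + 2100\right) - \frac{61}{25}} = \frac{1}{2413 - \frac{61}{25}} = \frac{1}{\frac{60264}{25}} = \frac{25}{60264}$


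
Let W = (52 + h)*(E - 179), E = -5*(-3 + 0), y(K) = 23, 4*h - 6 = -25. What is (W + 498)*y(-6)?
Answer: -166773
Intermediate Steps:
h = -19/4 (h = 3/2 + (¼)*(-25) = 3/2 - 25/4 = -19/4 ≈ -4.7500)
E = 15 (E = -5*(-3) = 15)
W = -7749 (W = (52 - 19/4)*(15 - 179) = (189/4)*(-164) = -7749)
(W + 498)*y(-6) = (-7749 + 498)*23 = -7251*23 = -166773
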